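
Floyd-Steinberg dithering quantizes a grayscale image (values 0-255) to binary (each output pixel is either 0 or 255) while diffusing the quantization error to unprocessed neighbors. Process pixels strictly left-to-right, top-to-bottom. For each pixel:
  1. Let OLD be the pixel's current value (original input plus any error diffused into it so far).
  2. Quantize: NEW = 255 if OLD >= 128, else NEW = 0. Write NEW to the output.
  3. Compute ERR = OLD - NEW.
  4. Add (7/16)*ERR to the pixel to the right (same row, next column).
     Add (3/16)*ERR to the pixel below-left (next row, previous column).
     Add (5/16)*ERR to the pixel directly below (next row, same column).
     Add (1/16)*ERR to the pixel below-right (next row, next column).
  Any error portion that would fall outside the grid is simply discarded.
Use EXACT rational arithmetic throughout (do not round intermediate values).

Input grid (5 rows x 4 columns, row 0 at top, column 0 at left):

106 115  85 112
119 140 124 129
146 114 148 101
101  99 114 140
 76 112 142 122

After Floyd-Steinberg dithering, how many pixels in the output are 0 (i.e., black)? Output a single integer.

(0,0): OLD=106 → NEW=0, ERR=106
(0,1): OLD=1291/8 → NEW=255, ERR=-749/8
(0,2): OLD=5637/128 → NEW=0, ERR=5637/128
(0,3): OLD=268835/2048 → NEW=255, ERR=-253405/2048
(1,0): OLD=17225/128 → NEW=255, ERR=-15415/128
(1,1): OLD=74687/1024 → NEW=0, ERR=74687/1024
(1,2): OLD=4607851/32768 → NEW=255, ERR=-3747989/32768
(1,3): OLD=22567901/524288 → NEW=0, ERR=22567901/524288
(2,0): OLD=1999525/16384 → NEW=0, ERR=1999525/16384
(2,1): OLD=84521895/524288 → NEW=255, ERR=-49171545/524288
(2,2): OLD=87927187/1048576 → NEW=0, ERR=87927187/1048576
(2,3): OLD=2415732487/16777216 → NEW=255, ERR=-1862457593/16777216
(3,0): OLD=1019658773/8388608 → NEW=0, ERR=1019658773/8388608
(3,1): OLD=19625452171/134217728 → NEW=255, ERR=-14600068469/134217728
(3,2): OLD=141599158517/2147483648 → NEW=0, ERR=141599158517/2147483648
(3,3): OLD=4789659500595/34359738368 → NEW=255, ERR=-3972073783245/34359738368
(4,0): OLD=200981253681/2147483648 → NEW=0, ERR=200981253681/2147483648
(4,1): OLD=2386492058451/17179869184 → NEW=255, ERR=-1994374583469/17179869184
(4,2): OLD=45818175207091/549755813888 → NEW=0, ERR=45818175207091/549755813888
(4,3): OLD=1112334057079765/8796093022208 → NEW=0, ERR=1112334057079765/8796093022208
Output grid:
  Row 0: .#.#  (2 black, running=2)
  Row 1: #.#.  (2 black, running=4)
  Row 2: .#.#  (2 black, running=6)
  Row 3: .#.#  (2 black, running=8)
  Row 4: .#..  (3 black, running=11)

Answer: 11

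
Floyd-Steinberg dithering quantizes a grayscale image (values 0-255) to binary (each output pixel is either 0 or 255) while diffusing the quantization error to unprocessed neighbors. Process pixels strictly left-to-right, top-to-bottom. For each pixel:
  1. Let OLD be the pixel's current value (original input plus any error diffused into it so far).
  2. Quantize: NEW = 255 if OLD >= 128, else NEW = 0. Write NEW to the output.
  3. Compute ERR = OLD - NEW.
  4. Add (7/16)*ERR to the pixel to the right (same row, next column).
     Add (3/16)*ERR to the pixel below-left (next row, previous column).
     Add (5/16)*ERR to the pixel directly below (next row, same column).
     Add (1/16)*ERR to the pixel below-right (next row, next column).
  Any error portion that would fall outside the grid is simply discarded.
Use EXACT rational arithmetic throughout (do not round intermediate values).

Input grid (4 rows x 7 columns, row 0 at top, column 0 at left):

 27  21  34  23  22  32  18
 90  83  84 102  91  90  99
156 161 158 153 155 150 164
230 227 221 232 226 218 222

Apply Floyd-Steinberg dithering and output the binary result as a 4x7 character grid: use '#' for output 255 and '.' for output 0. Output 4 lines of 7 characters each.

(0,0): OLD=27 → NEW=0, ERR=27
(0,1): OLD=525/16 → NEW=0, ERR=525/16
(0,2): OLD=12379/256 → NEW=0, ERR=12379/256
(0,3): OLD=180861/4096 → NEW=0, ERR=180861/4096
(0,4): OLD=2707819/65536 → NEW=0, ERR=2707819/65536
(0,5): OLD=52509165/1048576 → NEW=0, ERR=52509165/1048576
(0,6): OLD=669554043/16777216 → NEW=0, ERR=669554043/16777216
(1,0): OLD=26775/256 → NEW=0, ERR=26775/256
(1,1): OLD=306721/2048 → NEW=255, ERR=-215519/2048
(1,2): OLD=4155061/65536 → NEW=0, ERR=4155061/65536
(1,3): OLD=40450385/262144 → NEW=255, ERR=-26396335/262144
(1,4): OLD=1208082707/16777216 → NEW=0, ERR=1208082707/16777216
(1,5): OLD=19759183491/134217728 → NEW=255, ERR=-14466337149/134217728
(1,6): OLD=144839855949/2147483648 → NEW=0, ERR=144839855949/2147483648
(2,0): OLD=5536251/32768 → NEW=255, ERR=-2819589/32768
(2,1): OLD=114183033/1048576 → NEW=0, ERR=114183033/1048576
(2,2): OLD=3355384491/16777216 → NEW=255, ERR=-922805589/16777216
(2,3): OLD=15426051091/134217728 → NEW=0, ERR=15426051091/134217728
(2,4): OLD=216125848195/1073741824 → NEW=255, ERR=-57678316925/1073741824
(2,5): OLD=3778311500673/34359738368 → NEW=0, ERR=3778311500673/34359738368
(2,6): OLD=124491940148119/549755813888 → NEW=255, ERR=-15695792393321/549755813888
(3,0): OLD=3750174539/16777216 → NEW=255, ERR=-528015541/16777216
(3,1): OLD=31080668015/134217728 → NEW=255, ERR=-3144852625/134217728
(3,2): OLD=238280637885/1073741824 → NEW=255, ERR=-35523527235/1073741824
(3,3): OLD=1030503123803/4294967296 → NEW=255, ERR=-64713536677/4294967296
(3,4): OLD=126676328758091/549755813888 → NEW=255, ERR=-13511403783349/549755813888
(3,5): OLD=1024307348483089/4398046511104 → NEW=255, ERR=-97194511848431/4398046511104
(3,6): OLD=14797291800855695/70368744177664 → NEW=255, ERR=-3146737964448625/70368744177664
Row 0: .......
Row 1: .#.#.#.
Row 2: #.#.#.#
Row 3: #######

Answer: .......
.#.#.#.
#.#.#.#
#######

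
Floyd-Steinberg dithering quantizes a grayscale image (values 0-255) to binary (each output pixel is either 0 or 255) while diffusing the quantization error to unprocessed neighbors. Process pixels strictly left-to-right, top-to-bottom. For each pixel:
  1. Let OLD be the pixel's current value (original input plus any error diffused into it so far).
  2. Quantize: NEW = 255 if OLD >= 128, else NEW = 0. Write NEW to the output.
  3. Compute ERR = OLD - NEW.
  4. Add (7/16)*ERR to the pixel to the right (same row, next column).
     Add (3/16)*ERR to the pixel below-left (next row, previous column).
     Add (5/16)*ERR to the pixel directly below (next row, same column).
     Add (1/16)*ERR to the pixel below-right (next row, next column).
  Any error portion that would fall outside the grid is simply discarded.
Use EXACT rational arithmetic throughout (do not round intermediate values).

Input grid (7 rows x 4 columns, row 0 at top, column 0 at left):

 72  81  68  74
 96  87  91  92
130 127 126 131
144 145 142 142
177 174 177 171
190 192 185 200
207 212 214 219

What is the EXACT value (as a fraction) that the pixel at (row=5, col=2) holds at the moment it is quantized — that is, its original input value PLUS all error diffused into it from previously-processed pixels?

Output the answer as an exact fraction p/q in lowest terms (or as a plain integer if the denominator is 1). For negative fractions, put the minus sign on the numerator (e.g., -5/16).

Answer: 184304902762031/1099511627776

Derivation:
(0,0): OLD=72 → NEW=0, ERR=72
(0,1): OLD=225/2 → NEW=0, ERR=225/2
(0,2): OLD=3751/32 → NEW=0, ERR=3751/32
(0,3): OLD=64145/512 → NEW=0, ERR=64145/512
(1,0): OLD=4467/32 → NEW=255, ERR=-3693/32
(1,1): OLD=25125/256 → NEW=0, ERR=25125/256
(1,2): OLD=1647337/8192 → NEW=255, ERR=-441623/8192
(1,3): OLD=15059119/131072 → NEW=0, ERR=15059119/131072
(2,0): OLD=460135/4096 → NEW=0, ERR=460135/4096
(2,1): OLD=24837757/131072 → NEW=255, ERR=-8585603/131072
(2,2): OLD=28356681/262144 → NEW=0, ERR=28356681/262144
(2,3): OLD=884409845/4194304 → NEW=255, ERR=-185137675/4194304
(3,0): OLD=349854679/2097152 → NEW=255, ERR=-184919081/2097152
(3,1): OLD=3800260297/33554432 → NEW=0, ERR=3800260297/33554432
(3,2): OLD=114344548855/536870912 → NEW=255, ERR=-22557533705/536870912
(3,3): OLD=1001454346817/8589934592 → NEW=0, ERR=1001454346817/8589934592
(4,0): OLD=91633405835/536870912 → NEW=255, ERR=-45268676725/536870912
(4,1): OLD=683388409921/4294967296 → NEW=255, ERR=-411828250559/4294967296
(4,2): OLD=20733726236801/137438953472 → NEW=255, ERR=-14313206898559/137438953472
(4,3): OLD=350182147526359/2199023255552 → NEW=255, ERR=-210568782639401/2199023255552
(5,0): OLD=10010468759163/68719476736 → NEW=255, ERR=-7512997808517/68719476736
(5,1): OLD=196609573720029/2199023255552 → NEW=0, ERR=196609573720029/2199023255552
(5,2): OLD=184304902762031/1099511627776 → NEW=255, ERR=-96070562320849/1099511627776
Target (5,2): original=185, with diffused error = 184304902762031/1099511627776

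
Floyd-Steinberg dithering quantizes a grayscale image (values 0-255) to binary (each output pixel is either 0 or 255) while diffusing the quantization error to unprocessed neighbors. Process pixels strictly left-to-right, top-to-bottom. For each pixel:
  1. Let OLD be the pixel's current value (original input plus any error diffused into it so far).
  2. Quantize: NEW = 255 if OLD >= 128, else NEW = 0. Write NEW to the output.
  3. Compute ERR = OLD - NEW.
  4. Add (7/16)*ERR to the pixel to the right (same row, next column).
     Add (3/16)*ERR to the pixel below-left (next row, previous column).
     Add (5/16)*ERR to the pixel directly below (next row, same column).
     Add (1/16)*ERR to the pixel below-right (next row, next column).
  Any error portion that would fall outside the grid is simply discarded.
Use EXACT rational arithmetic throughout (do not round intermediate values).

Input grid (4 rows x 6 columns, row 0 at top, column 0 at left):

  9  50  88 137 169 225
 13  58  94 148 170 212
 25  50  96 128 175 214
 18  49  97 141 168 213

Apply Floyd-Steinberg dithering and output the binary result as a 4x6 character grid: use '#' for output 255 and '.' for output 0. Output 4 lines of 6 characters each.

Answer: ...###
..#.##
..#.#.
...###

Derivation:
(0,0): OLD=9 → NEW=0, ERR=9
(0,1): OLD=863/16 → NEW=0, ERR=863/16
(0,2): OLD=28569/256 → NEW=0, ERR=28569/256
(0,3): OLD=761135/4096 → NEW=255, ERR=-283345/4096
(0,4): OLD=9092169/65536 → NEW=255, ERR=-7619511/65536
(0,5): OLD=182593023/1048576 → NEW=255, ERR=-84793857/1048576
(1,0): OLD=6637/256 → NEW=0, ERR=6637/256
(1,1): OLD=220539/2048 → NEW=0, ERR=220539/2048
(1,2): OLD=10904343/65536 → NEW=255, ERR=-5807337/65536
(1,3): OLD=19081355/262144 → NEW=0, ERR=19081355/262144
(1,4): OLD=2449925889/16777216 → NEW=255, ERR=-1828264191/16777216
(1,5): OLD=35376363959/268435456 → NEW=255, ERR=-33074677321/268435456
(2,0): OLD=1746297/32768 → NEW=0, ERR=1746297/32768
(2,1): OLD=96440259/1048576 → NEW=0, ERR=96440259/1048576
(2,2): OLD=2162999817/16777216 → NEW=255, ERR=-2115190263/16777216
(2,3): OLD=9343984641/134217728 → NEW=0, ERR=9343984641/134217728
(2,4): OLD=656489202051/4294967296 → NEW=255, ERR=-438727458429/4294967296
(2,5): OLD=8520865993925/68719476736 → NEW=0, ERR=8520865993925/68719476736
(3,0): OLD=870718185/16777216 → NEW=0, ERR=870718185/16777216
(3,1): OLD=10756059317/134217728 → NEW=0, ERR=10756059317/134217728
(3,2): OLD=119683512815/1073741824 → NEW=0, ERR=119683512815/1073741824
(3,3): OLD=12677951038541/68719476736 → NEW=255, ERR=-4845515529139/68719476736
(3,4): OLD=73023933103021/549755813888 → NEW=255, ERR=-67163799438419/549755813888
(3,5): OLD=1688098742739459/8796093022208 → NEW=255, ERR=-554904977923581/8796093022208
Row 0: ...###
Row 1: ..#.##
Row 2: ..#.#.
Row 3: ...###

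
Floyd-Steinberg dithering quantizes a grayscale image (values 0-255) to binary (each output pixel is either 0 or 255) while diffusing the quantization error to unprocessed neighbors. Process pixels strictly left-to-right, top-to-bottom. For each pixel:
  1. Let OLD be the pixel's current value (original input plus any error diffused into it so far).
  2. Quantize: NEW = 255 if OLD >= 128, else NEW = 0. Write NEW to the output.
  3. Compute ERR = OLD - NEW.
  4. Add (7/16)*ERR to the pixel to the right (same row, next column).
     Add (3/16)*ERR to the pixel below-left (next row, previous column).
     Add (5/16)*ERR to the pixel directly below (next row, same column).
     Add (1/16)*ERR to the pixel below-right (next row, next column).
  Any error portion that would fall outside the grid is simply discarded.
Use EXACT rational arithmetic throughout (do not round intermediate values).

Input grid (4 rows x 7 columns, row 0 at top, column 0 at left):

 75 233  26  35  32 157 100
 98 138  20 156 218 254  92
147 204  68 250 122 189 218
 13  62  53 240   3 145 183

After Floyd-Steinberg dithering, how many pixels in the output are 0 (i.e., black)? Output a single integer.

Answer: 14

Derivation:
(0,0): OLD=75 → NEW=0, ERR=75
(0,1): OLD=4253/16 → NEW=255, ERR=173/16
(0,2): OLD=7867/256 → NEW=0, ERR=7867/256
(0,3): OLD=198429/4096 → NEW=0, ERR=198429/4096
(0,4): OLD=3486155/65536 → NEW=0, ERR=3486155/65536
(0,5): OLD=189029517/1048576 → NEW=255, ERR=-78357363/1048576
(0,6): OLD=1129220059/16777216 → NEW=0, ERR=1129220059/16777216
(1,0): OLD=31607/256 → NEW=0, ERR=31607/256
(1,1): OLD=421569/2048 → NEW=255, ERR=-100671/2048
(1,2): OLD=1170261/65536 → NEW=0, ERR=1170261/65536
(1,3): OLD=50029105/262144 → NEW=255, ERR=-16817615/262144
(1,4): OLD=3281158003/16777216 → NEW=255, ERR=-997032077/16777216
(1,5): OLD=29607454051/134217728 → NEW=255, ERR=-4618066589/134217728
(1,6): OLD=200381089389/2147483648 → NEW=0, ERR=200381089389/2147483648
(2,0): OLD=5779163/32768 → NEW=255, ERR=-2576677/32768
(2,1): OLD=173330841/1048576 → NEW=255, ERR=-94056039/1048576
(2,2): OLD=322724363/16777216 → NEW=0, ERR=322724363/16777216
(2,3): OLD=30647394163/134217728 → NEW=255, ERR=-3578126477/134217728
(2,4): OLD=87300008995/1073741824 → NEW=0, ERR=87300008995/1073741824
(2,5): OLD=7820268512673/34359738368 → NEW=255, ERR=-941464771167/34359738368
(2,6): OLD=128104776133751/549755813888 → NEW=255, ERR=-12082956407689/549755813888
(3,0): OLD=-476332629/16777216 → NEW=0, ERR=-476332629/16777216
(3,1): OLD=2716550607/134217728 → NEW=0, ERR=2716550607/134217728
(3,2): OLD=61483954845/1073741824 → NEW=0, ERR=61483954845/1073741824
(3,3): OLD=1173246403803/4294967296 → NEW=255, ERR=78029743323/4294967296
(3,4): OLD=16246539815339/549755813888 → NEW=0, ERR=16246539815339/549755813888
(3,5): OLD=661145410308273/4398046511104 → NEW=255, ERR=-460356450023247/4398046511104
(3,6): OLD=9051159287332847/70368744177664 → NEW=255, ERR=-8892870477971473/70368744177664
Output grid:
  Row 0: .#...#.  (5 black, running=5)
  Row 1: .#.###.  (3 black, running=8)
  Row 2: ##.#.##  (2 black, running=10)
  Row 3: ...#.##  (4 black, running=14)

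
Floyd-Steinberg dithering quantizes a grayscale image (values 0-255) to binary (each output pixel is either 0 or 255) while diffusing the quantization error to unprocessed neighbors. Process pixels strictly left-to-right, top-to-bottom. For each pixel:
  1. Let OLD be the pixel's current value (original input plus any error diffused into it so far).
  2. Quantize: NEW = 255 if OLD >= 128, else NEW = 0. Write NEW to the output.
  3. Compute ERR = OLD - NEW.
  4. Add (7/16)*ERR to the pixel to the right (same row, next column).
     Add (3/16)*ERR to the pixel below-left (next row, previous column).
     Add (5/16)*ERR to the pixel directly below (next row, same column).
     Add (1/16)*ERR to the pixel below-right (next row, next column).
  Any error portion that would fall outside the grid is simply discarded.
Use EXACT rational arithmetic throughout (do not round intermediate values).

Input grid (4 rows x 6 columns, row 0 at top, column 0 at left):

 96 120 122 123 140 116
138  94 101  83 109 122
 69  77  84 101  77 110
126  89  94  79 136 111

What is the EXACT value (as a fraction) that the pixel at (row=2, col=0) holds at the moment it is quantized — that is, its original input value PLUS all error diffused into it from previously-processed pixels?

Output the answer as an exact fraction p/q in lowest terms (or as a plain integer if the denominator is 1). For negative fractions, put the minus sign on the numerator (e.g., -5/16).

Answer: 90021/2048

Derivation:
(0,0): OLD=96 → NEW=0, ERR=96
(0,1): OLD=162 → NEW=255, ERR=-93
(0,2): OLD=1301/16 → NEW=0, ERR=1301/16
(0,3): OLD=40595/256 → NEW=255, ERR=-24685/256
(0,4): OLD=400645/4096 → NEW=0, ERR=400645/4096
(0,5): OLD=10406691/65536 → NEW=255, ERR=-6304989/65536
(1,0): OLD=2409/16 → NEW=255, ERR=-1671/16
(1,1): OLD=5183/128 → NEW=0, ERR=5183/128
(1,2): OLD=492475/4096 → NEW=0, ERR=492475/4096
(1,3): OLD=2111751/16384 → NEW=255, ERR=-2066169/16384
(1,4): OLD=63259325/1048576 → NEW=0, ERR=63259325/1048576
(1,5): OLD=2087801627/16777216 → NEW=0, ERR=2087801627/16777216
(2,0): OLD=90021/2048 → NEW=0, ERR=90021/2048
Target (2,0): original=69, with diffused error = 90021/2048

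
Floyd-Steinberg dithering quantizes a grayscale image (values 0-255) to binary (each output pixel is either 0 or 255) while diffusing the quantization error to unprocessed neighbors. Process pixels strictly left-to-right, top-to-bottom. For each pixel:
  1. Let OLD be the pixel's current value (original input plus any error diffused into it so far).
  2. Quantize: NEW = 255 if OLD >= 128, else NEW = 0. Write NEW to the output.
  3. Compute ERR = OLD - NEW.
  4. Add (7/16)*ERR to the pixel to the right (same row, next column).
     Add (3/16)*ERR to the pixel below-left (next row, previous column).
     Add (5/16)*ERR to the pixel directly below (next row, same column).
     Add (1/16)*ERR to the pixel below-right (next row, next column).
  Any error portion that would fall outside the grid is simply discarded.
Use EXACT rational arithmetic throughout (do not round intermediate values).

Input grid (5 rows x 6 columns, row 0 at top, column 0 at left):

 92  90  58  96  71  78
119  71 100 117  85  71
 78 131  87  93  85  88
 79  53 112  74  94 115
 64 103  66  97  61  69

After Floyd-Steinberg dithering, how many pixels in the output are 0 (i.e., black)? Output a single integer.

Answer: 20

Derivation:
(0,0): OLD=92 → NEW=0, ERR=92
(0,1): OLD=521/4 → NEW=255, ERR=-499/4
(0,2): OLD=219/64 → NEW=0, ERR=219/64
(0,3): OLD=99837/1024 → NEW=0, ERR=99837/1024
(0,4): OLD=1862123/16384 → NEW=0, ERR=1862123/16384
(0,5): OLD=33482093/262144 → NEW=0, ERR=33482093/262144
(1,0): OLD=7959/64 → NEW=0, ERR=7959/64
(1,1): OLD=47521/512 → NEW=0, ERR=47521/512
(1,2): OLD=2492981/16384 → NEW=255, ERR=-1684939/16384
(1,3): OLD=8126417/65536 → NEW=0, ERR=8126417/65536
(1,4): OLD=859029907/4194304 → NEW=255, ERR=-210517613/4194304
(1,5): OLD=6446376981/67108864 → NEW=0, ERR=6446376981/67108864
(2,0): OLD=1099899/8192 → NEW=255, ERR=-989061/8192
(2,1): OLD=25080057/262144 → NEW=0, ERR=25080057/262144
(2,2): OLD=527517483/4194304 → NEW=0, ERR=527517483/4194304
(2,3): OLD=5735651475/33554432 → NEW=255, ERR=-2820728685/33554432
(2,4): OLD=62597026361/1073741824 → NEW=0, ERR=62597026361/1073741824
(2,5): OLD=2411825322271/17179869184 → NEW=255, ERR=-1969041319649/17179869184
(3,0): OLD=248340427/4194304 → NEW=0, ERR=248340427/4194304
(3,1): OLD=4188855279/33554432 → NEW=0, ERR=4188855279/33554432
(3,2): OLD=52650144829/268435456 → NEW=255, ERR=-15800896451/268435456
(3,3): OLD=700404184119/17179869184 → NEW=0, ERR=700404184119/17179869184
(3,4): OLD=14198888802391/137438953472 → NEW=0, ERR=14198888802391/137438953472
(3,5): OLD=281530662593465/2199023255552 → NEW=255, ERR=-279220267572295/2199023255552
(4,0): OLD=56859921285/536870912 → NEW=0, ERR=56859921285/536870912
(4,1): OLD=1554873330241/8589934592 → NEW=255, ERR=-635559990719/8589934592
(4,2): OLD=8433721579123/274877906944 → NEW=0, ERR=8433721579123/274877906944
(4,3): OLD=610692112208991/4398046511104 → NEW=255, ERR=-510809748122529/4398046511104
(4,4): OLD=1492629232063055/70368744177664 → NEW=0, ERR=1492629232063055/70368744177664
(4,5): OLD=50730086451839433/1125899906842624 → NEW=0, ERR=50730086451839433/1125899906842624
Output grid:
  Row 0: .#....  (5 black, running=5)
  Row 1: ..#.#.  (4 black, running=9)
  Row 2: #..#.#  (3 black, running=12)
  Row 3: ..#..#  (4 black, running=16)
  Row 4: .#.#..  (4 black, running=20)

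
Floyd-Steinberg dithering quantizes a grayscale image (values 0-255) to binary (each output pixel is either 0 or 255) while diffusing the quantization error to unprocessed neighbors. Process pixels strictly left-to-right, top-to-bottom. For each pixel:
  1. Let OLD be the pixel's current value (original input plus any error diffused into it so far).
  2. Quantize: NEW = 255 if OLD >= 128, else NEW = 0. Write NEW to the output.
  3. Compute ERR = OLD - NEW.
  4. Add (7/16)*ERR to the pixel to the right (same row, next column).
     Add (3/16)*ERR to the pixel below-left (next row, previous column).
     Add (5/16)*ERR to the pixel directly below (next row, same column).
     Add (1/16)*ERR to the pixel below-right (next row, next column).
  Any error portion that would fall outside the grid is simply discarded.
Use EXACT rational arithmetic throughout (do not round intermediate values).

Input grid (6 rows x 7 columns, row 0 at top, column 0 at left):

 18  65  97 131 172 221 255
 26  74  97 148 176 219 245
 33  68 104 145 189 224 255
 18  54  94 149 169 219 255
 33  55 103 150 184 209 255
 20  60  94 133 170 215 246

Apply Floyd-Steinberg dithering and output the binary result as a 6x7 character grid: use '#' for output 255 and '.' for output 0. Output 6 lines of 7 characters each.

(0,0): OLD=18 → NEW=0, ERR=18
(0,1): OLD=583/8 → NEW=0, ERR=583/8
(0,2): OLD=16497/128 → NEW=255, ERR=-16143/128
(0,3): OLD=155287/2048 → NEW=0, ERR=155287/2048
(0,4): OLD=6723105/32768 → NEW=255, ERR=-1632735/32768
(0,5): OLD=104438503/524288 → NEW=255, ERR=-29254937/524288
(0,6): OLD=1934310481/8388608 → NEW=255, ERR=-204784559/8388608
(1,0): OLD=5797/128 → NEW=0, ERR=5797/128
(1,1): OLD=96323/1024 → NEW=0, ERR=96323/1024
(1,2): OLD=3850687/32768 → NEW=0, ERR=3850687/32768
(1,3): OLD=26985395/131072 → NEW=255, ERR=-6437965/131072
(1,4): OLD=1117501849/8388608 → NEW=255, ERR=-1021593191/8388608
(1,5): OLD=9434900649/67108864 → NEW=255, ERR=-7677859671/67108864
(1,6): OLD=197385714887/1073741824 → NEW=255, ERR=-76418450233/1073741824
(2,0): OLD=1061521/16384 → NEW=0, ERR=1061521/16384
(2,1): OLD=78960651/524288 → NEW=255, ERR=-54732789/524288
(2,2): OLD=769402465/8388608 → NEW=0, ERR=769402465/8388608
(2,3): OLD=10354117657/67108864 → NEW=255, ERR=-6758642663/67108864
(2,4): OLD=44216580681/536870912 → NEW=0, ERR=44216580681/536870912
(2,5): OLD=3493074773923/17179869184 → NEW=255, ERR=-887791867997/17179869184
(2,6): OLD=55800315100325/274877906944 → NEW=255, ERR=-14293551170395/274877906944
(3,0): OLD=156639937/8388608 → NEW=0, ERR=156639937/8388608
(3,1): OLD=3408659949/67108864 → NEW=0, ERR=3408659949/67108864
(3,2): OLD=64143362359/536870912 → NEW=0, ERR=64143362359/536870912
(3,3): OLD=410112396001/2147483648 → NEW=255, ERR=-137495934239/2147483648
(3,4): OLD=41435658739393/274877906944 → NEW=255, ERR=-28658207531327/274877906944
(3,5): OLD=335649809785107/2199023255552 → NEW=255, ERR=-225101120380653/2199023255552
(3,6): OLD=6710927634068173/35184372088832 → NEW=255, ERR=-2261087248583987/35184372088832
(4,0): OLD=51925057519/1073741824 → NEW=0, ERR=51925057519/1073741824
(4,1): OLD=1985971089763/17179869184 → NEW=0, ERR=1985971089763/17179869184
(4,2): OLD=50049874546221/274877906944 → NEW=255, ERR=-20043991724499/274877906944
(4,3): OLD=189134207807487/2199023255552 → NEW=0, ERR=189134207807487/2199023255552
(4,4): OLD=2917718209970861/17592186044416 → NEW=255, ERR=-1568289231355219/17592186044416
(4,5): OLD=67240889085867085/562949953421312 → NEW=0, ERR=67240889085867085/562949953421312
(4,6): OLD=2529009166855856427/9007199254740992 → NEW=255, ERR=232173356896903467/9007199254740992
(5,0): OLD=15609476009689/274877906944 → NEW=0, ERR=15609476009689/274877906944
(5,1): OLD=242593824733235/2199023255552 → NEW=0, ERR=242593824733235/2199023255552
(5,2): OLD=2512667501707509/17592186044416 → NEW=255, ERR=-1973339939618571/17592186044416
(5,3): OLD=12600238736526569/140737488355328 → NEW=0, ERR=12600238736526569/140737488355328
(5,4): OLD=1883245305368195459/9007199254740992 → NEW=255, ERR=-413590504590757501/9007199254740992
(5,5): OLD=16681229507639957523/72057594037927936 → NEW=255, ERR=-1693456972031666157/72057594037927936
(5,6): OLD=289658259407929818557/1152921504606846976 → NEW=255, ERR=-4336724266816160323/1152921504606846976
Row 0: ..#.###
Row 1: ...####
Row 2: .#.#.##
Row 3: ...####
Row 4: ..#.#.#
Row 5: ..#.###

Answer: ..#.###
...####
.#.#.##
...####
..#.#.#
..#.###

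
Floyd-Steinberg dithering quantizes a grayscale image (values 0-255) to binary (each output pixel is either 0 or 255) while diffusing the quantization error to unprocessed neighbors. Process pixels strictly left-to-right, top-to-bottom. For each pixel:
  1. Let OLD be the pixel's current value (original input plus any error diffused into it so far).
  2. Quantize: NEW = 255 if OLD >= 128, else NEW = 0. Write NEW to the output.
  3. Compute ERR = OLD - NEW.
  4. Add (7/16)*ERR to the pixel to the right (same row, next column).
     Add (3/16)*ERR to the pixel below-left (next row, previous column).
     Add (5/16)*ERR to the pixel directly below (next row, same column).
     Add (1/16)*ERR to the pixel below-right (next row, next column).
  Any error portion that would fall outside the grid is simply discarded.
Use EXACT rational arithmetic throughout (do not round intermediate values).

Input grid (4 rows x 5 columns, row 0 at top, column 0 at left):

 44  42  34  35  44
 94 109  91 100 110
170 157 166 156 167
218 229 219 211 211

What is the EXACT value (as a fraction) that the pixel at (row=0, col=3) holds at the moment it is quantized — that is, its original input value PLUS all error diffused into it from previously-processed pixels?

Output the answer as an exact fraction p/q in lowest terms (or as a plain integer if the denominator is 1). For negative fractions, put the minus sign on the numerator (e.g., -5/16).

(0,0): OLD=44 → NEW=0, ERR=44
(0,1): OLD=245/4 → NEW=0, ERR=245/4
(0,2): OLD=3891/64 → NEW=0, ERR=3891/64
(0,3): OLD=63077/1024 → NEW=0, ERR=63077/1024
Target (0,3): original=35, with diffused error = 63077/1024

Answer: 63077/1024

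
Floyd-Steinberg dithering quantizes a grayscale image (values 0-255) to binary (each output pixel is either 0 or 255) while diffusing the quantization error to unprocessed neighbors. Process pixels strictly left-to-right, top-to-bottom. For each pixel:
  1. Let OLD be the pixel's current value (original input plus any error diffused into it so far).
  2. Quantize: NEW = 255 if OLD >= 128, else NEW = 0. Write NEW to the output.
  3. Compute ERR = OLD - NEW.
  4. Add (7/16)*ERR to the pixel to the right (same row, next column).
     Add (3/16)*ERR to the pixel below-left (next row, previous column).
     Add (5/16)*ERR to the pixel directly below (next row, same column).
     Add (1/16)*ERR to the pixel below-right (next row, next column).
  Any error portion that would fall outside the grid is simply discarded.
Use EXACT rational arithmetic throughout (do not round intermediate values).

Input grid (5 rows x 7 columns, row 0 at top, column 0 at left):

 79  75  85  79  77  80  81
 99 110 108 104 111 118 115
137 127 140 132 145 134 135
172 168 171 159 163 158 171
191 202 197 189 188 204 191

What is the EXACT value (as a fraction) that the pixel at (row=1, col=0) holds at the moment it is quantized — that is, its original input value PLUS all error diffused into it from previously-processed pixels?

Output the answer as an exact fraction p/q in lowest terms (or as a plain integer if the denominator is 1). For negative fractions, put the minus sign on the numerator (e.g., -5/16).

Answer: 36923/256

Derivation:
(0,0): OLD=79 → NEW=0, ERR=79
(0,1): OLD=1753/16 → NEW=0, ERR=1753/16
(0,2): OLD=34031/256 → NEW=255, ERR=-31249/256
(0,3): OLD=104841/4096 → NEW=0, ERR=104841/4096
(0,4): OLD=5780159/65536 → NEW=0, ERR=5780159/65536
(0,5): OLD=124347193/1048576 → NEW=0, ERR=124347193/1048576
(0,6): OLD=2229384847/16777216 → NEW=255, ERR=-2048805233/16777216
(1,0): OLD=36923/256 → NEW=255, ERR=-28357/256
Target (1,0): original=99, with diffused error = 36923/256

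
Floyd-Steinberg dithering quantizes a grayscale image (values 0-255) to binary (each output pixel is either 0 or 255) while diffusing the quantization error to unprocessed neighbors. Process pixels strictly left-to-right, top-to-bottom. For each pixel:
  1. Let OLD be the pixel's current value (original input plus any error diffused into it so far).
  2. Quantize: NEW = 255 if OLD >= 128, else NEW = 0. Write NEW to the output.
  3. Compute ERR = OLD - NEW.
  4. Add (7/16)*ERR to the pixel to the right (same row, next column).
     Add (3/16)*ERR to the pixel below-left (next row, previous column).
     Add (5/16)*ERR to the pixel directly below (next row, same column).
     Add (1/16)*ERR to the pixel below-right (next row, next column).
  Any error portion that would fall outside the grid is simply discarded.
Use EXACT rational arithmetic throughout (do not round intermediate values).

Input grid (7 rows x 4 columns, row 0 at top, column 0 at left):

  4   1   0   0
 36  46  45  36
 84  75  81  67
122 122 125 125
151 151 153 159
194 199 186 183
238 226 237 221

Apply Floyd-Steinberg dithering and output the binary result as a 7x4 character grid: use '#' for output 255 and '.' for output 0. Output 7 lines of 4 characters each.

Answer: ....
....
.#..
#.##
.#.#
###.
####

Derivation:
(0,0): OLD=4 → NEW=0, ERR=4
(0,1): OLD=11/4 → NEW=0, ERR=11/4
(0,2): OLD=77/64 → NEW=0, ERR=77/64
(0,3): OLD=539/1024 → NEW=0, ERR=539/1024
(1,0): OLD=2417/64 → NEW=0, ERR=2417/64
(1,1): OLD=32695/512 → NEW=0, ERR=32695/512
(1,2): OLD=1205603/16384 → NEW=0, ERR=1205603/16384
(1,3): OLD=17939237/262144 → NEW=0, ERR=17939237/262144
(2,0): OLD=882893/8192 → NEW=0, ERR=882893/8192
(2,1): OLD=41488063/262144 → NEW=255, ERR=-25358657/262144
(2,2): OLD=41154227/524288 → NEW=0, ERR=41154227/524288
(2,3): OLD=1068087991/8388608 → NEW=0, ERR=1068087991/8388608
(3,0): OLD=576891997/4194304 → NEW=255, ERR=-492655523/4194304
(3,1): OLD=4149742851/67108864 → NEW=0, ERR=4149742851/67108864
(3,2): OLD=208746928829/1073741824 → NEW=255, ERR=-65057236291/1073741824
(3,3): OLD=2459943165099/17179869184 → NEW=255, ERR=-1920923476821/17179869184
(4,0): OLD=135171802137/1073741824 → NEW=0, ERR=135171802137/1073741824
(4,1): OLD=1775525383531/8589934592 → NEW=255, ERR=-414907937429/8589934592
(4,2): OLD=26342593474539/274877906944 → NEW=0, ERR=26342593474539/274877906944
(4,3): OLD=713359018951133/4398046511104 → NEW=255, ERR=-408142841380387/4398046511104
(5,0): OLD=30825305246761/137438953472 → NEW=255, ERR=-4221627888599/137438953472
(5,1): OLD=863354957051359/4398046511104 → NEW=255, ERR=-258146903280161/4398046511104
(5,2): OLD=373503255748209/2199023255552 → NEW=255, ERR=-187247674417551/2199023255552
(5,3): OLD=8636780031357487/70368744177664 → NEW=0, ERR=8636780031357487/70368744177664
(6,0): OLD=15297859942267709/70368744177664 → NEW=255, ERR=-2646169823036611/70368744177664
(6,1): OLD=195141187699716283/1125899906842624 → NEW=255, ERR=-91963288545152837/1125899906842624
(6,2): OLD=3494795214687667949/18014398509481984 → NEW=255, ERR=-1098876405230237971/18014398509481984
(6,3): OLD=65527923784225635195/288230376151711744 → NEW=255, ERR=-7970822134460859525/288230376151711744
Row 0: ....
Row 1: ....
Row 2: .#..
Row 3: #.##
Row 4: .#.#
Row 5: ###.
Row 6: ####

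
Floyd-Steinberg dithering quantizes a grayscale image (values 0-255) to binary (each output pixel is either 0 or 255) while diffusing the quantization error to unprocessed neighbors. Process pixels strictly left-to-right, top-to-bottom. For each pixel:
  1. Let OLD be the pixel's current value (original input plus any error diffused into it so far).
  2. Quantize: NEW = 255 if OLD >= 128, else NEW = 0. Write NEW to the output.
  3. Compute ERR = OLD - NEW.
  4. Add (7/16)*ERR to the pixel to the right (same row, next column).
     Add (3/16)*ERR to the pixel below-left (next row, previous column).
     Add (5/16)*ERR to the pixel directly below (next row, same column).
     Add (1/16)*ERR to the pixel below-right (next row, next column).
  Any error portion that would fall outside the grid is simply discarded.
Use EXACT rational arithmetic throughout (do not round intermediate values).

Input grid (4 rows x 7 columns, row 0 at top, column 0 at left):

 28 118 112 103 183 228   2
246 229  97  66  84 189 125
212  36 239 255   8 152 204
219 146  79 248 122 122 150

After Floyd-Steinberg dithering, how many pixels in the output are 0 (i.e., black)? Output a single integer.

Answer: 12

Derivation:
(0,0): OLD=28 → NEW=0, ERR=28
(0,1): OLD=521/4 → NEW=255, ERR=-499/4
(0,2): OLD=3675/64 → NEW=0, ERR=3675/64
(0,3): OLD=131197/1024 → NEW=255, ERR=-129923/1024
(0,4): OLD=2088811/16384 → NEW=0, ERR=2088811/16384
(0,5): OLD=74390509/262144 → NEW=255, ERR=7543789/262144
(0,6): OLD=61195131/4194304 → NEW=0, ERR=61195131/4194304
(1,0): OLD=14807/64 → NEW=255, ERR=-1513/64
(1,1): OLD=98401/512 → NEW=255, ERR=-32159/512
(1,2): OLD=915509/16384 → NEW=0, ERR=915509/16384
(1,3): OLD=5130865/65536 → NEW=0, ERR=5130865/65536
(1,4): OLD=652461715/4194304 → NEW=255, ERR=-417085805/4194304
(1,5): OLD=5542899395/33554432 → NEW=255, ERR=-3013480765/33554432
(1,6): OLD=49427908877/536870912 → NEW=0, ERR=49427908877/536870912
(2,0): OLD=1579707/8192 → NEW=255, ERR=-509253/8192
(2,1): OLD=-478599/262144 → NEW=0, ERR=-478599/262144
(2,2): OLD=1117434155/4194304 → NEW=255, ERR=47886635/4194304
(2,3): OLD=9036478227/33554432 → NEW=255, ERR=480098067/33554432
(2,4): OLD=-7720608925/268435456 → NEW=0, ERR=-7720608925/268435456
(2,5): OLD=1051399815425/8589934592 → NEW=0, ERR=1051399815425/8589934592
(2,6): OLD=38580126850583/137438953472 → NEW=255, ERR=3533193715223/137438953472
(3,0): OLD=835636299/4194304 → NEW=255, ERR=-233911221/4194304
(3,1): OLD=4002575023/33554432 → NEW=0, ERR=4002575023/33554432
(3,2): OLD=36862663069/268435456 → NEW=255, ERR=-31588378211/268435456
(3,3): OLD=210785020619/1073741824 → NEW=255, ERR=-63019144501/1073741824
(3,4): OLD=15280287354955/137438953472 → NEW=0, ERR=15280287354955/137438953472
(3,5): OLD=233000731636049/1099511627776 → NEW=255, ERR=-47374733446831/1099511627776
(3,6): OLD=2583111697517903/17592186044416 → NEW=255, ERR=-1902895743808177/17592186044416
Output grid:
  Row 0: .#.#.#.  (4 black, running=4)
  Row 1: ##..##.  (3 black, running=7)
  Row 2: #.##..#  (3 black, running=10)
  Row 3: #.##.##  (2 black, running=12)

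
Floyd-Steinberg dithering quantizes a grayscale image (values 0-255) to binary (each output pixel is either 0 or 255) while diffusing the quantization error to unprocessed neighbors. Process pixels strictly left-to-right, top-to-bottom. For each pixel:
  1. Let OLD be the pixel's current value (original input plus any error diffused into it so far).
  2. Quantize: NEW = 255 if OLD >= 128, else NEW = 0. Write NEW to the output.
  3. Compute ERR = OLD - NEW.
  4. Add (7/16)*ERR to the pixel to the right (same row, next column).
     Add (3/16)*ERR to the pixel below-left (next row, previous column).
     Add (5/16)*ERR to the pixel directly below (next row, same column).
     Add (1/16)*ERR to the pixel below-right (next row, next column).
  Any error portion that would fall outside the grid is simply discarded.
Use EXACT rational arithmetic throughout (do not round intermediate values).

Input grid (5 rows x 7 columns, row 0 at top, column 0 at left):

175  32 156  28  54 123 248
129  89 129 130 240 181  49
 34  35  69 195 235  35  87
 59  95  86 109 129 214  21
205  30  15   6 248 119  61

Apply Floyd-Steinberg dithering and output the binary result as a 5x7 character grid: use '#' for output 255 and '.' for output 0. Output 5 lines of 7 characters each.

Answer: #.#..##
..#.##.
...##..
.#.#.#.
#...##.

Derivation:
(0,0): OLD=175 → NEW=255, ERR=-80
(0,1): OLD=-3 → NEW=0, ERR=-3
(0,2): OLD=2475/16 → NEW=255, ERR=-1605/16
(0,3): OLD=-4067/256 → NEW=0, ERR=-4067/256
(0,4): OLD=192715/4096 → NEW=0, ERR=192715/4096
(0,5): OLD=9409933/65536 → NEW=255, ERR=-7301747/65536
(0,6): OLD=208934619/1048576 → NEW=255, ERR=-58452261/1048576
(1,0): OLD=1655/16 → NEW=0, ERR=1655/16
(1,1): OLD=14017/128 → NEW=0, ERR=14017/128
(1,2): OLD=583253/4096 → NEW=255, ERR=-461227/4096
(1,3): OLD=1283249/16384 → NEW=0, ERR=1283249/16384
(1,4): OLD=280060019/1048576 → NEW=255, ERR=12673139/1048576
(1,5): OLD=1207613283/8388608 → NEW=255, ERR=-931481757/8388608
(1,6): OLD=-3216417683/134217728 → NEW=0, ERR=-3216417683/134217728
(2,0): OLD=177883/2048 → NEW=0, ERR=177883/2048
(2,1): OLD=6066841/65536 → NEW=0, ERR=6066841/65536
(2,2): OLD=100497163/1048576 → NEW=0, ERR=100497163/1048576
(2,3): OLD=2152811123/8388608 → NEW=255, ERR=13716083/8388608
(2,4): OLD=15003341219/67108864 → NEW=255, ERR=-2109419101/67108864
(2,5): OLD=-36915571551/2147483648 → NEW=0, ERR=-36915571551/2147483648
(2,6): OLD=2235115492727/34359738368 → NEW=0, ERR=2235115492727/34359738368
(3,0): OLD=108527787/1048576 → NEW=0, ERR=108527787/1048576
(3,1): OLD=1615722447/8388608 → NEW=255, ERR=-523372593/8388608
(3,2): OLD=6358353437/67108864 → NEW=0, ERR=6358353437/67108864
(3,3): OLD=40549634331/268435456 → NEW=255, ERR=-27901406949/268435456
(3,4): OLD=2425185006763/34359738368 → NEW=0, ERR=2425185006763/34359738368
(3,5): OLD=68648058696881/274877906944 → NEW=255, ERR=-1445807573839/274877906944
(3,6): OLD=166917750266863/4398046511104 → NEW=0, ERR=166917750266863/4398046511104
(4,0): OLD=30285627941/134217728 → NEW=255, ERR=-3939892699/134217728
(4,1): OLD=47017130465/2147483648 → NEW=0, ERR=47017130465/2147483648
(4,2): OLD=1058235388111/34359738368 → NEW=0, ERR=1058235388111/34359738368
(4,3): OLD=1690157066389/274877906944 → NEW=0, ERR=1690157066389/274877906944
(4,4): OLD=583322785525871/2199023255552 → NEW=255, ERR=22571855360111/2199023255552
(4,5): OLD=9385398857942703/70368744177664 → NEW=255, ERR=-8558630907361617/70368744177664
(4,6): OLD=21752771248315001/1125899906842624 → NEW=0, ERR=21752771248315001/1125899906842624
Row 0: #.#..##
Row 1: ..#.##.
Row 2: ...##..
Row 3: .#.#.#.
Row 4: #...##.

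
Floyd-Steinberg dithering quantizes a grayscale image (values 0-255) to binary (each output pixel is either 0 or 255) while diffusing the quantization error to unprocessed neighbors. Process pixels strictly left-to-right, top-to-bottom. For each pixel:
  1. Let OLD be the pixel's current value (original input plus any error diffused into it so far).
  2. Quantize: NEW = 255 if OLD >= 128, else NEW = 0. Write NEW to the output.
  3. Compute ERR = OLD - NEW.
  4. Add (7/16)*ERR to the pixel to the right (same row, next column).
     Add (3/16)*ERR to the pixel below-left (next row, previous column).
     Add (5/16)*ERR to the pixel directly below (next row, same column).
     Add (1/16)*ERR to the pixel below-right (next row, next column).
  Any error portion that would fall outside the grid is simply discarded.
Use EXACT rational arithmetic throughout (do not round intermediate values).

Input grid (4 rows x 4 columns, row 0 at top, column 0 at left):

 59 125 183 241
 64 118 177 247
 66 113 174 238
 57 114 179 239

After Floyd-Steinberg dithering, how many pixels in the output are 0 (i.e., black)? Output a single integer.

Answer: 6

Derivation:
(0,0): OLD=59 → NEW=0, ERR=59
(0,1): OLD=2413/16 → NEW=255, ERR=-1667/16
(0,2): OLD=35179/256 → NEW=255, ERR=-30101/256
(0,3): OLD=776429/4096 → NEW=255, ERR=-268051/4096
(1,0): OLD=16103/256 → NEW=0, ERR=16103/256
(1,1): OLD=193745/2048 → NEW=0, ERR=193745/2048
(1,2): OLD=10673317/65536 → NEW=255, ERR=-6038363/65536
(1,3): OLD=187579795/1048576 → NEW=255, ERR=-79807085/1048576
(2,0): OLD=3388043/32768 → NEW=0, ERR=3388043/32768
(2,1): OLD=182928169/1048576 → NEW=255, ERR=-84458711/1048576
(2,2): OLD=213091469/2097152 → NEW=0, ERR=213091469/2097152
(2,3): OLD=8486296633/33554432 → NEW=255, ERR=-70083527/33554432
(3,0): OLD=1245012059/16777216 → NEW=0, ERR=1245012059/16777216
(3,1): OLD=39408902789/268435456 → NEW=255, ERR=-29042138491/268435456
(3,2): OLD=678579282043/4294967296 → NEW=255, ERR=-416637378437/4294967296
(3,3): OLD=13899051162077/68719476736 → NEW=255, ERR=-3624415405603/68719476736
Output grid:
  Row 0: .###  (1 black, running=1)
  Row 1: ..##  (2 black, running=3)
  Row 2: .#.#  (2 black, running=5)
  Row 3: .###  (1 black, running=6)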